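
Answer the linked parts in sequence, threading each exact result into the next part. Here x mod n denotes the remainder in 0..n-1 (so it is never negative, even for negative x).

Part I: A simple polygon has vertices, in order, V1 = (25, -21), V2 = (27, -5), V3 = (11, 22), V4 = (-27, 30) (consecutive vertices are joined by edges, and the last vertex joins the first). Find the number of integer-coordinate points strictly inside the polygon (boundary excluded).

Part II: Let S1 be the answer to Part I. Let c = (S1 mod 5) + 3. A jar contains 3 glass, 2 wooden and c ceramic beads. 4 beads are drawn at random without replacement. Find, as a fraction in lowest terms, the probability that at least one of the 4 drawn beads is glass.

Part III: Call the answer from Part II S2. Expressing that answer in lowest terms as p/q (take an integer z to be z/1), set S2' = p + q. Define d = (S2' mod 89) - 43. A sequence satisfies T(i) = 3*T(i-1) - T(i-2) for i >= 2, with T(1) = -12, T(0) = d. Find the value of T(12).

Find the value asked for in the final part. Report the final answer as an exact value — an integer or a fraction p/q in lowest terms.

Part I: cross terms: (25*-5 - 27*-21)=442, (27*22 - 11*-5)=649, (11*30 - -27*22)=924, (-27*-21 - 25*30)=-183; twice the area = |1832| = 1832; area = 916; boundary points = 2 + 1 + 2 + 1 = 6; strictly interior points = area - boundary/2 + 1 = 914; answer 914
Part II: S1 = 914; c = 7; total draws C(12,4) = 495; complement C(9,4) = 126; favorable 495 - 126 = 369; P = 41/55; answer 41/55
Part III: S2 = 41/55; threaded value p + q = 96; d = -36; T(2) = 3*(-12) - 1*(-36) = 0; iterating: T(2)=0, T(3)=12, T(4)=36, T(5)=96, T(6)=252, T(7)=660, T(8)=1728, T(9)=4524, T(10)=11844, T(11)=31008, T(12)=81180; answer 81180

81180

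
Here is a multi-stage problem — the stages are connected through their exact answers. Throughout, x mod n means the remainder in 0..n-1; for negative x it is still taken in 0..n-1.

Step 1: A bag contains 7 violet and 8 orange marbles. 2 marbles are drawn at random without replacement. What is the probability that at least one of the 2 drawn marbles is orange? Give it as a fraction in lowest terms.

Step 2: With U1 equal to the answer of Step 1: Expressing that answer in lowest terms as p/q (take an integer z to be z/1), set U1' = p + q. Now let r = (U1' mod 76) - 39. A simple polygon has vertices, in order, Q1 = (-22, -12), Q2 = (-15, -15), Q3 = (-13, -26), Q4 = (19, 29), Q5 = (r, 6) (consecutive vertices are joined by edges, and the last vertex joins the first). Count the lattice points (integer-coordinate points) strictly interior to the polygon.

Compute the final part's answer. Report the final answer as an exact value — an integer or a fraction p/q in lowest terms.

967

Step 1: total draws C(15,2) = 105; complement C(7,2) = 21; favorable 105 - 21 = 84; P = 4/5; answer 4/5
Step 2: U1 = 4/5; threaded value p + q = 9; r = -30; cross terms: (-22*-15 - -15*-12)=150, (-15*-26 - -13*-15)=195, (-13*29 - 19*-26)=117, (19*6 - -30*29)=984, (-30*-12 - -22*6)=492; twice the area = |1938| = 1938; area = 969; boundary points = 1 + 1 + 1 + 1 + 2 = 6; strictly interior points = area - boundary/2 + 1 = 967; answer 967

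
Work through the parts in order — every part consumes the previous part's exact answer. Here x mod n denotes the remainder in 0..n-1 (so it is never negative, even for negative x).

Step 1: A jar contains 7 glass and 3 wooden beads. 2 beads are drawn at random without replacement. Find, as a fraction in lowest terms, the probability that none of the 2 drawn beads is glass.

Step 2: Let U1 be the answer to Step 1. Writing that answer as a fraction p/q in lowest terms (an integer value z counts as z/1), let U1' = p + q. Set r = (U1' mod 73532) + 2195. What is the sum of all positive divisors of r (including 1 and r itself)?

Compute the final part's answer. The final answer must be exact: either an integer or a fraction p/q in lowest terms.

3264

Step 1: total draws C(10,2) = 45; favorable C(3,2) = 3; P = 1/15; answer 1/15
Step 2: U1 = 1/15; threaded value p + q = 16; r = 2211; 2211 = 3 * 11 * 67; sigma = (1 + 3) * (1 + 11) * (1 + 67) = 4 * 12 * 68 = 3264; answer 3264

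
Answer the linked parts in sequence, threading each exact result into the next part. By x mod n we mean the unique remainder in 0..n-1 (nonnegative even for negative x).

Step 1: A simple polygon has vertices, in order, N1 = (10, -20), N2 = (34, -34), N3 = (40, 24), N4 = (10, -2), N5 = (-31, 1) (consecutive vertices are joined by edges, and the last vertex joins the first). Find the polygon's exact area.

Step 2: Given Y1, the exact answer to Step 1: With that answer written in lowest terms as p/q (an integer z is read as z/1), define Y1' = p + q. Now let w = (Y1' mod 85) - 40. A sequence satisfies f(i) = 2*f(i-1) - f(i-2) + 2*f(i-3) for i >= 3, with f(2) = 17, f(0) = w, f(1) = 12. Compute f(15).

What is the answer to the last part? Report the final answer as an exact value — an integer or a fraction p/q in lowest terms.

Step 1: cross terms: (10*-34 - 34*-20)=340, (34*24 - 40*-34)=2176, (40*-2 - 10*24)=-320, (10*1 - -31*-2)=-52, (-31*-20 - 10*1)=610; twice the area = |2754| = 2754; area = 1377; answer 1377
Step 2: Y1 = 1377; threaded value p + q = 1378; w = -22; f(3) = 2*(17) - 1*(12) + 2*(-22) = -22; iterating: f(3)=-22, f(4)=-37, f(5)=-18, f(6)=-43, f(7)=-142, f(8)=-277, f(9)=-498, f(10)=-1003, f(11)=-2062, f(12)=-4117, f(13)=-8178, f(14)=-16363, f(15)=-32782; answer -32782

-32782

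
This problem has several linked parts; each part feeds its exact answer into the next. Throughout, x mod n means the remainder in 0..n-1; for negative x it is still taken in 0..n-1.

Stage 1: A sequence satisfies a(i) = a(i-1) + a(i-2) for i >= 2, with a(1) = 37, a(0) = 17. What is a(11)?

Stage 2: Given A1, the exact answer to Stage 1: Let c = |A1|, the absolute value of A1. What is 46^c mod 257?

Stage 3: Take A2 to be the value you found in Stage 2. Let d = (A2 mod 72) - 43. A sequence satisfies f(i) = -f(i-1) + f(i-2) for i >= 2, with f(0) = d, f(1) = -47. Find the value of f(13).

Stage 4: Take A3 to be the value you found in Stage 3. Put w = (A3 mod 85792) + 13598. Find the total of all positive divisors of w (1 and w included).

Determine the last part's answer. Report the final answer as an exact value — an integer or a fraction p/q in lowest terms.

94344

Stage 1: a(2) = 1*(37) + 1*(17) = 54; iterating: a(2)=54, a(3)=91, a(4)=145, a(5)=236, a(6)=381, a(7)=617, a(8)=998, a(9)=1615, a(10)=2613, a(11)=4228; answer 4228
Stage 2: A1 = 4228; c = 4228; squarings mod 257: 46^1=46, 46^2=60, 46^4=2, 46^8=4, 46^16=16, 46^32=256, 46^64=1, 46^128=1, 46^256=1, 46^512=1, 46^1024=1, 46^2048=1, 46^4096=1; 46^4228 = 46^4 * 46^128 * 46^4096 = 2 (mod 257); answer 2
Stage 3: A2 = 2; d = -41; f(2) = -1*(-47) + 1*(-41) = 6; iterating: f(2)=6, f(3)=-53, f(4)=59, f(5)=-112, f(6)=171, f(7)=-283, f(8)=454, f(9)=-737, f(10)=1191, f(11)=-1928, f(12)=3119, f(13)=-5047; answer -5047
Stage 4: A3 = -5047; w = 94343; 94343 is prime, so its only divisors are 1 and 94343; sigma = 1 + 94343 = 94344; answer 94344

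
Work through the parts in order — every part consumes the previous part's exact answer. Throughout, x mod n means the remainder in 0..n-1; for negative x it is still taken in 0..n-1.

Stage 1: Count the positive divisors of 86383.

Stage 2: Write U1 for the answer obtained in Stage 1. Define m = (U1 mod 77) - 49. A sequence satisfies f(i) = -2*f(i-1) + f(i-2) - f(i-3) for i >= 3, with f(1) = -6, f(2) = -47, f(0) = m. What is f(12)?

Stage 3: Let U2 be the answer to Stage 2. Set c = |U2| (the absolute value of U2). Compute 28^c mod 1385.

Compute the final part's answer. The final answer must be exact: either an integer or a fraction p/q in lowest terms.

Stage 1: 86383 = 11 * 7853; number of divisors = (1+1) * (1+1) = 4; answer 4
Stage 2: U1 = 4; m = -45; f(3) = -2*(-47) + 1*(-6) - 1*(-45) = 133; iterating: f(3)=133, f(4)=-307, f(5)=794, f(6)=-2028, f(7)=5157, f(8)=-13136, f(9)=33457, f(10)=-85207, f(11)=217007, f(12)=-552678; answer -552678
Stage 3: U2 = -552678; c = 552678; squarings mod 1385: 28^1=28, 28^2=784, 28^4=1101, 28^8=326, 28^16=1016, 28^32=431, 28^64=171, 28^128=156, 28^256=791, 28^512=1046, 28^1024=1351, 28^2048=1156, 28^4096=1196, 28^8192=1096, 28^16384=421, 28^32768=1346, 28^65536=136, 28^131072=491, 28^262144=91, 28^524288=1356; 28^552678 = 28^2 * 28^4 * 28^32 * 28^64 * 28^128 * 28^512 * 28^1024 * 28^2048 * 28^8192 * 28^16384 * 28^524288 = 1364 (mod 1385); answer 1364

1364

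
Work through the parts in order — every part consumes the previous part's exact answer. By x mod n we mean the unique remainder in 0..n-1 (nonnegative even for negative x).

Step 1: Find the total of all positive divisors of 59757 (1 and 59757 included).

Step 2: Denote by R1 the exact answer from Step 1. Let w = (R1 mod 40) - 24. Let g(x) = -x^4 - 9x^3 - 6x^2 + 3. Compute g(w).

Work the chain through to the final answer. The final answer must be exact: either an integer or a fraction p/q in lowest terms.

-210813

Step 1: 59757 = 3 * 19919; sigma = (1 + 3) * (1 + 19919) = 4 * 19920 = 79680; answer 79680
Step 2: R1 = 79680; w = -24; -1*(-24)^4 - 9*(-24)^3 - 6*(-24)^2 + 3 = (-331776) + (124416) + (-3456) + (3) = -210813; answer -210813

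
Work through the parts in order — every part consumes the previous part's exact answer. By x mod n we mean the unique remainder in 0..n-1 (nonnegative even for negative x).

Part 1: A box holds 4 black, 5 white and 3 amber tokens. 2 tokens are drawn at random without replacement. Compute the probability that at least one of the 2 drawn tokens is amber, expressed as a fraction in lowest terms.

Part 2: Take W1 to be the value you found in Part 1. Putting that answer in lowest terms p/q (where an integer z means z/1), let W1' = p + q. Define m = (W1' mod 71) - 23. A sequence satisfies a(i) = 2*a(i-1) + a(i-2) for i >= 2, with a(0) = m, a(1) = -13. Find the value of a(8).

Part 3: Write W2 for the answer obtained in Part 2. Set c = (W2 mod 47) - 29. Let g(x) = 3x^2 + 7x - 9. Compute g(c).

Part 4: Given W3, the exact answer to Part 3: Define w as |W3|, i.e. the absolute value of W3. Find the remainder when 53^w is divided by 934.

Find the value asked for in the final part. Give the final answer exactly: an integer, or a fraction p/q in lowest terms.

Part 1: total draws C(12,2) = 66; complement C(9,2) = 36; favorable 66 - 36 = 30; P = 5/11; answer 5/11
Part 2: W1 = 5/11; threaded value p + q = 16; m = -7; a(2) = 2*(-13) + 1*(-7) = -33; iterating: a(2)=-33, a(3)=-79, a(4)=-191, a(5)=-461, a(6)=-1113, a(7)=-2687, a(8)=-6487; answer -6487
Part 3: W2 = -6487; c = 17; 3*(17)^2 + 7*(17)^1 - 9 = (867) + (119) + (-9) = 977; answer 977
Part 4: W3 = 977; w = 977; squarings mod 934: 53^1=53, 53^2=7, 53^4=49, 53^8=533, 53^16=153, 53^32=59, 53^64=679, 53^128=579, 53^256=869, 53^512=489; 53^977 = 53^1 * 53^16 * 53^64 * 53^128 * 53^256 * 53^512 = 767 (mod 934); answer 767

767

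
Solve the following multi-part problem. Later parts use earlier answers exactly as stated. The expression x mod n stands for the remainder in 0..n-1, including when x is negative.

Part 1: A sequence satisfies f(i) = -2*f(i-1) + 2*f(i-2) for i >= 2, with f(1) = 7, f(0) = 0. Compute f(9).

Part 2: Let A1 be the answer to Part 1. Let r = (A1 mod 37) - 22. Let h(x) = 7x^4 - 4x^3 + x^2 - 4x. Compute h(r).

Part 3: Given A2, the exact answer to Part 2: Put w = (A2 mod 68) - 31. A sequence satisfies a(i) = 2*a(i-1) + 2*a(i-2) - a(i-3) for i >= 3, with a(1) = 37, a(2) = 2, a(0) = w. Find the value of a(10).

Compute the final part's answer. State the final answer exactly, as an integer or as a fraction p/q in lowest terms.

Part 1: f(2) = -2*(7) + 2*(0) = -14; iterating: f(2)=-14, f(3)=42, f(4)=-112, f(5)=308, f(6)=-840, f(7)=2296, f(8)=-6272, f(9)=17136; answer 17136
Part 2: A1 = 17136; r = -17; 7*(-17)^4 - 4*(-17)^3 + 1*(-17)^2 - 4*(-17)^1 = (584647) + (19652) + (289) + (68) = 604656; answer 604656
Part 3: A2 = 604656; w = -31; a(3) = 2*(2) + 2*(37) - 1*(-31) = 109; iterating: a(3)=109, a(4)=185, a(5)=586, a(6)=1433, a(7)=3853, a(8)=9986, a(9)=26245, a(10)=68609; answer 68609

68609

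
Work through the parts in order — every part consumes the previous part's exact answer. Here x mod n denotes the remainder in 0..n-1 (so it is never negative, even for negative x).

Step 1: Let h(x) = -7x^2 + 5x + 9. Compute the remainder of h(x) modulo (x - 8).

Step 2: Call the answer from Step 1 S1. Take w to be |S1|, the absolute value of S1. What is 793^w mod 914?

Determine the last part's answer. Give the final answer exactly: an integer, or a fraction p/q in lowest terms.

805

Step 1: remainder = value at the root: -7*(8)^2 + 5*(8)^1 + 9 = (-448) + (40) + (9) = -399; answer -399
Step 2: S1 = -399; w = 399; squarings mod 914: 793^1=793, 793^2=17, 793^4=289, 793^8=347, 793^16=675, 793^32=453, 793^64=473, 793^128=713, 793^256=185; 793^399 = 793^1 * 793^2 * 793^4 * 793^8 * 793^128 * 793^256 = 805 (mod 914); answer 805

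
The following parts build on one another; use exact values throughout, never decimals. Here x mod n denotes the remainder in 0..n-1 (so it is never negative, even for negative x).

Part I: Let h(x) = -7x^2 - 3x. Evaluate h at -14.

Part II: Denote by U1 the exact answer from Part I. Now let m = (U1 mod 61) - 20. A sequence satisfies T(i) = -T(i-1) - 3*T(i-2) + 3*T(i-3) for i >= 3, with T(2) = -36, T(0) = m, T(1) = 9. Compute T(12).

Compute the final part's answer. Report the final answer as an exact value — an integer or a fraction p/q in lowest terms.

Part I: -7*(-14)^2 - 3*(-14)^1 = (-1372) + (42) = -1330; answer -1330
Part II: U1 = -1330; m = -8; T(3) = -1*(-36) - 3*(9) + 3*(-8) = -15; iterating: T(3)=-15, T(4)=150, T(5)=-213, T(6)=-282, T(7)=1371, T(8)=-1164, T(9)=-3795, T(10)=11400, T(11)=-3507, T(12)=-42078; answer -42078

-42078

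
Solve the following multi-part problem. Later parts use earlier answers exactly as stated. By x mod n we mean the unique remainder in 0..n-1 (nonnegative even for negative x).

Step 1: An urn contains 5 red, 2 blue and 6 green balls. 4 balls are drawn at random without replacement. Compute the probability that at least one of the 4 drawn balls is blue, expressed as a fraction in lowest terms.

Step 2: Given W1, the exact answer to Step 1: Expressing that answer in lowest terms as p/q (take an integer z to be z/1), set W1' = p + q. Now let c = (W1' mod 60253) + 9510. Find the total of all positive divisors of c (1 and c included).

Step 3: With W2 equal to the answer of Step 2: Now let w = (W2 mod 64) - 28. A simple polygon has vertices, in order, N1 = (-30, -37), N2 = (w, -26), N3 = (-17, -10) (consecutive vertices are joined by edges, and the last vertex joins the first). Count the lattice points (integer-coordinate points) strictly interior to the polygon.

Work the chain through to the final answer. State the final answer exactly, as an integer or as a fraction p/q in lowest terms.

Step 1: total draws C(13,4) = 715; complement C(11,4) = 330; favorable 715 - 330 = 385; P = 7/13; answer 7/13
Step 2: W1 = 7/13; threaded value p + q = 20; c = 9530; 9530 = 2 * 5 * 953; sigma = (1 + 2) * (1 + 5) * (1 + 953) = 3 * 6 * 954 = 17172; answer 17172
Step 3: W2 = 17172; w = -8; cross terms: (-30*-26 - -8*-37)=484, (-8*-10 - -17*-26)=-362, (-17*-37 - -30*-10)=329; twice the area = |451| = 451; area = 451/2; boundary points = 11 + 1 + 1 = 13; strictly interior points = area - boundary/2 + 1 = 220; answer 220

220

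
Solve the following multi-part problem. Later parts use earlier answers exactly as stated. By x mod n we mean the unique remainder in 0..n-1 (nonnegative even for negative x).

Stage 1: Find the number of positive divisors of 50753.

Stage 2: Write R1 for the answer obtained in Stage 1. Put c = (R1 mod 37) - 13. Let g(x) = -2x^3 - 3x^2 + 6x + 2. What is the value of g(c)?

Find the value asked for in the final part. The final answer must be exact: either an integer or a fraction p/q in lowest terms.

Stage 1: 50753 is prime, so its only divisors are 1 and 50753; count = 2; answer 2
Stage 2: R1 = 2; c = -11; -2*(-11)^3 - 3*(-11)^2 + 6*(-11)^1 + 2 = (2662) + (-363) + (-66) + (2) = 2235; answer 2235

2235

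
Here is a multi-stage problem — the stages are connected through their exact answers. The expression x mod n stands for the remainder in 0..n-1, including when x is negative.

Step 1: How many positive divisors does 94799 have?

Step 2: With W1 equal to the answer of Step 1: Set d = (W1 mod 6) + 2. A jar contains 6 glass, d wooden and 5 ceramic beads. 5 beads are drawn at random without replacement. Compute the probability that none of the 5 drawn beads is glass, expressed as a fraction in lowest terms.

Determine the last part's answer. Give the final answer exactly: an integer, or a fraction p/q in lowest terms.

33/442

Step 1: 94799 = 47 * 2017; number of divisors = (1+1) * (1+1) = 4; answer 4
Step 2: W1 = 4; d = 6; total draws C(17,5) = 6188; favorable C(11,5) = 462; P = 33/442; answer 33/442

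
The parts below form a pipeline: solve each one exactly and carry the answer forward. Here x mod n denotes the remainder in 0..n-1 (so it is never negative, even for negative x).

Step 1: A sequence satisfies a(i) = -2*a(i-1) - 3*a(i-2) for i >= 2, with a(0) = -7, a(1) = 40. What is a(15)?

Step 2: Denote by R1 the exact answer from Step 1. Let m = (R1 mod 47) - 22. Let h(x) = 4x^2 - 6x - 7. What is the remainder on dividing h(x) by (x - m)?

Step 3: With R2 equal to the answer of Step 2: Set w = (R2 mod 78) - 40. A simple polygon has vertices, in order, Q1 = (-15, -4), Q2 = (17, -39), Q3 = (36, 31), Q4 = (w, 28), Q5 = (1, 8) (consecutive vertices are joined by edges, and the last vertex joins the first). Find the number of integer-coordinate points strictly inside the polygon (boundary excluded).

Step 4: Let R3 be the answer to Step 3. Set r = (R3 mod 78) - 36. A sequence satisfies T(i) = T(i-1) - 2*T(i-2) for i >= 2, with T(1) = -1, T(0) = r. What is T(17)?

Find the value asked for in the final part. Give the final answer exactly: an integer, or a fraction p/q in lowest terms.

-6967

Step 1: a(2) = -2*(40) - 3*(-7) = -59; iterating: a(2)=-59, a(3)=-2, a(4)=181, a(5)=-356, a(6)=169, a(7)=730, a(8)=-1967, a(9)=1744, a(10)=2413, a(11)=-10058, a(12)=12877, a(13)=4420, a(14)=-47471, a(15)=81682; answer 81682
Step 2: R1 = 81682; m = 21; remainder = value at the root: 4*(21)^2 - 6*(21)^1 - 7 = (1764) + (-126) + (-7) = 1631; answer 1631
Step 3: R2 = 1631; w = 31; cross terms: (-15*-39 - 17*-4)=653, (17*31 - 36*-39)=1931, (36*28 - 31*31)=47, (31*8 - 1*28)=220, (1*-4 - -15*8)=116; twice the area = |2967| = 2967; area = 2967/2; boundary points = 1 + 1 + 1 + 10 + 4 = 17; strictly interior points = area - boundary/2 + 1 = 1476; answer 1476
Step 4: R3 = 1476; r = 36; T(2) = 1*(-1) - 2*(36) = -73; iterating: T(2)=-73, T(3)=-71, T(4)=75, T(5)=217, T(6)=67, T(7)=-367, T(8)=-501, T(9)=233, T(10)=1235, T(11)=769, T(12)=-1701, T(13)=-3239, T(14)=163, T(15)=6641, T(16)=6315, T(17)=-6967; answer -6967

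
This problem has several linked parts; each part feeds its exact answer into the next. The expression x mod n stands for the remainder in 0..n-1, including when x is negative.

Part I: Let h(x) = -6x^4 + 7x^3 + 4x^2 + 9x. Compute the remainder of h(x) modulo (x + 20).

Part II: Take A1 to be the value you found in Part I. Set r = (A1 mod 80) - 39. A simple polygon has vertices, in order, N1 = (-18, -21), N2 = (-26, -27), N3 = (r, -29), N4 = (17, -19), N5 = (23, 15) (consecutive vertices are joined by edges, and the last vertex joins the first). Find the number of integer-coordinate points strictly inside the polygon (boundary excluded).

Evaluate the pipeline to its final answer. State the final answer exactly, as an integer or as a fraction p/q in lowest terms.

Part I: remainder = value at the root: -6*(-20)^4 + 7*(-20)^3 + 4*(-20)^2 + 9*(-20)^1 = (-960000) + (-56000) + (1600) + (-180) = -1014580; answer -1014580
Part II: A1 = -1014580; r = 21; cross terms: (-18*-27 - -26*-21)=-60, (-26*-29 - 21*-27)=1321, (21*-19 - 17*-29)=94, (17*15 - 23*-19)=692, (23*-21 - -18*15)=-213; twice the area = |1834| = 1834; area = 917; boundary points = 2 + 1 + 2 + 2 + 1 = 8; strictly interior points = area - boundary/2 + 1 = 914; answer 914

914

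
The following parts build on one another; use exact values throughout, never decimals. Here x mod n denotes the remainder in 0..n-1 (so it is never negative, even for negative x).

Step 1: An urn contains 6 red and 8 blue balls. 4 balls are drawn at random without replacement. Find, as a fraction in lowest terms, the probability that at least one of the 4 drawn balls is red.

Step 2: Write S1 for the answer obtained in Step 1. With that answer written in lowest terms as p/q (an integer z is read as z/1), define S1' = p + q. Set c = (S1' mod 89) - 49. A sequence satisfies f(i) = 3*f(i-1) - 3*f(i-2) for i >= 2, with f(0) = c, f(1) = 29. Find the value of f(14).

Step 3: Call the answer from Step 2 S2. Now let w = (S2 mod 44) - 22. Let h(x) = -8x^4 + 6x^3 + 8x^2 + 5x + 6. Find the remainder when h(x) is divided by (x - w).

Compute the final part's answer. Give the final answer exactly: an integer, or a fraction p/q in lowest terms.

Step 1: total draws C(14,4) = 1001; complement C(8,4) = 70; favorable 1001 - 70 = 931; P = 133/143; answer 133/143
Step 2: S1 = 133/143; threaded value p + q = 276; c = -40; f(2) = 3*(29) - 3*(-40) = 207; iterating: f(2)=207, f(3)=534, f(4)=981, f(5)=1341, f(6)=1080, f(7)=-783, f(8)=-5589, f(9)=-14418, f(10)=-26487, f(11)=-36207, f(12)=-29160, f(13)=21141, f(14)=150903; answer 150903
Step 3: S2 = 150903; w = 5; remainder = value at the root: -8*(5)^4 + 6*(5)^3 + 8*(5)^2 + 5*(5)^1 + 6 = (-5000) + (750) + (200) + (25) + (6) = -4019; answer -4019

-4019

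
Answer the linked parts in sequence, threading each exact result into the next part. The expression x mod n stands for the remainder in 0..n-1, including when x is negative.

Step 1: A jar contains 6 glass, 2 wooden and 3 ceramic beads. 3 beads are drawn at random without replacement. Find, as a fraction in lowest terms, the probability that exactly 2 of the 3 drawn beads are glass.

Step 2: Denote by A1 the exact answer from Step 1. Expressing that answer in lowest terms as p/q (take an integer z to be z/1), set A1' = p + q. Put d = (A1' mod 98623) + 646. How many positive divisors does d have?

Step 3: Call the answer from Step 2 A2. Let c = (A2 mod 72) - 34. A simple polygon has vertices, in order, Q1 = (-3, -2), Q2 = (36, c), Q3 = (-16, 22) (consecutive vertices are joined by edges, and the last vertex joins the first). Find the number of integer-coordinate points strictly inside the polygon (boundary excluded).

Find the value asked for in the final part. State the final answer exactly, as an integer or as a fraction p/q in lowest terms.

Step 1: total draws C(11,3) = 165; favorable C(6,2)*C(5,1) = 75; P = 5/11; answer 5/11
Step 2: A1 = 5/11; threaded value p + q = 16; d = 662; 662 = 2 * 331; number of divisors = (1+1) * (1+1) = 4; answer 4
Step 3: A2 = 4; c = -30; cross terms: (-3*-30 - 36*-2)=162, (36*22 - -16*-30)=312, (-16*-2 - -3*22)=98; twice the area = |572| = 572; area = 286; boundary points = 1 + 52 + 1 = 54; strictly interior points = area - boundary/2 + 1 = 260; answer 260

260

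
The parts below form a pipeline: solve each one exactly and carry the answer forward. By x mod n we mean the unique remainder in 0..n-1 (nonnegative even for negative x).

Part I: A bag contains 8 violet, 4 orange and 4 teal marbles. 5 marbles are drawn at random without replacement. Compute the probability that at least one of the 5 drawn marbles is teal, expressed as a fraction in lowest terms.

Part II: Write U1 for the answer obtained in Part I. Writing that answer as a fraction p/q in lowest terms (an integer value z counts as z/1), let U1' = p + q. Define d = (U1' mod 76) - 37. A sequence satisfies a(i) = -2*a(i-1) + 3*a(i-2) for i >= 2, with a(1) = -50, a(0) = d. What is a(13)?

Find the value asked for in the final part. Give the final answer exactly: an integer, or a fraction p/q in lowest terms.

Part I: total draws C(16,5) = 4368; complement C(12,5) = 792; favorable 4368 - 792 = 3576; P = 149/182; answer 149/182
Part II: U1 = 149/182; threaded value p + q = 331; d = -10; a(2) = -2*(-50) + 3*(-10) = 70; iterating: a(2)=70, a(3)=-290, a(4)=790, a(5)=-2450, a(6)=7270, a(7)=-21890, a(8)=65590, a(9)=-196850, a(10)=590470, a(11)=-1771490, a(12)=5314390, a(13)=-15943250; answer -15943250

-15943250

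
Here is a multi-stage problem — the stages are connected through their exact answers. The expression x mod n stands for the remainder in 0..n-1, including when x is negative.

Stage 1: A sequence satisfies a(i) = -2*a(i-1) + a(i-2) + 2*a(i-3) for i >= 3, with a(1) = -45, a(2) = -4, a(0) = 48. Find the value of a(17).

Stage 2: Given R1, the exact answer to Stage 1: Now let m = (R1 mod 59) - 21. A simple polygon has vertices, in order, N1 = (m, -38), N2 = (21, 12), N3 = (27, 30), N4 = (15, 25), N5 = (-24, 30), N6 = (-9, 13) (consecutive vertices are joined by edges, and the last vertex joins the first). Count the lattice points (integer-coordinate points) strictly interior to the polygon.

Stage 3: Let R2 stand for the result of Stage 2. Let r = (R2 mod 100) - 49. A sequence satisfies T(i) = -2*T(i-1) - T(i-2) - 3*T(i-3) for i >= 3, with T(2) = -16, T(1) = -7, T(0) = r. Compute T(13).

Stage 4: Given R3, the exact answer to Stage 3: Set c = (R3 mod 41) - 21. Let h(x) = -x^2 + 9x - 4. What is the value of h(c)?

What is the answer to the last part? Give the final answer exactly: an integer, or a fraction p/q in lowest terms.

Stage 1: a(3) = -2*(-4) + 1*(-45) + 2*(48) = 59; iterating: a(3)=59, a(4)=-212, a(5)=475, a(6)=-1044, a(7)=2139, a(8)=-4372, a(9)=8795, a(10)=-17684, a(11)=35419, a(12)=-70932, a(13)=141915, a(14)=-283924, a(15)=567899, a(16)=-1135892, a(17)=2271835; answer 2271835
Stage 2: R1 = 2271835; m = 19; cross terms: (19*12 - 21*-38)=1026, (21*30 - 27*12)=306, (27*25 - 15*30)=225, (15*30 - -24*25)=1050, (-24*13 - -9*30)=-42, (-9*-38 - 19*13)=95; twice the area = |2660| = 2660; area = 1330; boundary points = 2 + 6 + 1 + 1 + 1 + 1 = 12; strictly interior points = area - boundary/2 + 1 = 1325; answer 1325
Stage 3: R2 = 1325; r = -24; T(3) = -2*(-16) - 1*(-7) - 3*(-24) = 111; iterating: T(3)=111, T(4)=-185, T(5)=307, T(6)=-762, T(7)=1772, T(8)=-3703, T(9)=7920, T(10)=-17453, T(11)=38095, T(12)=-82497, T(13)=179258; answer 179258
Stage 4: R3 = 179258; c = -15; -1*(-15)^2 + 9*(-15)^1 - 4 = (-225) + (-135) + (-4) = -364; answer -364

-364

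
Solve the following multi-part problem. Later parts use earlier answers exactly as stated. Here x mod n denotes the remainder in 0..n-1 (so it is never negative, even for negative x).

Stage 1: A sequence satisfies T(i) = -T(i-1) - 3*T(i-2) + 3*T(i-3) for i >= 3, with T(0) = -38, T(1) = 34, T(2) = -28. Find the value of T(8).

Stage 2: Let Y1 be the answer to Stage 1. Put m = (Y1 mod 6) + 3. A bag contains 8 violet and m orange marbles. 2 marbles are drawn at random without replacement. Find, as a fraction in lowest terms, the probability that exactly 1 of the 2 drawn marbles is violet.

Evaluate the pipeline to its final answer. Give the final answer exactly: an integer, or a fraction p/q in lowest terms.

Stage 1: T(3) = -1*(-28) - 3*(34) + 3*(-38) = -188; iterating: T(3)=-188, T(4)=374, T(5)=106, T(6)=-1792, T(7)=2596, T(8)=3098; answer 3098
Stage 2: Y1 = 3098; m = 5; total draws C(13,2) = 78; favorable C(8,1)*C(5,1) = 40; P = 20/39; answer 20/39

20/39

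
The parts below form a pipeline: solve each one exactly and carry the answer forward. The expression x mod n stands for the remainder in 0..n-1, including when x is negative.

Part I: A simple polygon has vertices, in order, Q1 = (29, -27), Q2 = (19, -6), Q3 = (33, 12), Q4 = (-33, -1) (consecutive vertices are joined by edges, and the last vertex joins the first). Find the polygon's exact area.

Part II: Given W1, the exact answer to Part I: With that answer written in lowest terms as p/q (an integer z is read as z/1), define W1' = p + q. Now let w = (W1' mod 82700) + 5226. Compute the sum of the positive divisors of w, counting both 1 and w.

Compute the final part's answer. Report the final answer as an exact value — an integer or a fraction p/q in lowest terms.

7680

Part I: cross terms: (29*-6 - 19*-27)=339, (19*12 - 33*-6)=426, (33*-1 - -33*12)=363, (-33*-27 - 29*-1)=920; twice the area = |2048| = 2048; area = 1024; answer 1024
Part II: W1 = 1024; threaded value p + q = 1025; w = 6251; 6251 = 7 * 19 * 47; sigma = (1 + 7) * (1 + 19) * (1 + 47) = 8 * 20 * 48 = 7680; answer 7680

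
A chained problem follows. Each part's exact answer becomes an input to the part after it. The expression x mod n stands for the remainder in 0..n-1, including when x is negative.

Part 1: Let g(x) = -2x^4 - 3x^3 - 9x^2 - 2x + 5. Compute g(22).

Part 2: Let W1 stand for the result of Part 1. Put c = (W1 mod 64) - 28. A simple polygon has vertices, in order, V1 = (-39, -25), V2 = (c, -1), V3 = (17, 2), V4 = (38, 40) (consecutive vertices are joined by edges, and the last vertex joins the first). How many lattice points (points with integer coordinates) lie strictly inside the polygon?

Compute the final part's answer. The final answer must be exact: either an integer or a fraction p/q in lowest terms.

859

Part 1: -2*(22)^4 - 3*(22)^3 - 9*(22)^2 - 2*(22)^1 + 5 = (-468512) + (-31944) + (-4356) + (-44) + (5) = -504851; answer -504851
Part 2: W1 = -504851; c = 17; cross terms: (-39*-1 - 17*-25)=464, (17*2 - 17*-1)=51, (17*40 - 38*2)=604, (38*-25 - -39*40)=610; twice the area = |1729| = 1729; area = 1729/2; boundary points = 8 + 3 + 1 + 1 = 13; strictly interior points = area - boundary/2 + 1 = 859; answer 859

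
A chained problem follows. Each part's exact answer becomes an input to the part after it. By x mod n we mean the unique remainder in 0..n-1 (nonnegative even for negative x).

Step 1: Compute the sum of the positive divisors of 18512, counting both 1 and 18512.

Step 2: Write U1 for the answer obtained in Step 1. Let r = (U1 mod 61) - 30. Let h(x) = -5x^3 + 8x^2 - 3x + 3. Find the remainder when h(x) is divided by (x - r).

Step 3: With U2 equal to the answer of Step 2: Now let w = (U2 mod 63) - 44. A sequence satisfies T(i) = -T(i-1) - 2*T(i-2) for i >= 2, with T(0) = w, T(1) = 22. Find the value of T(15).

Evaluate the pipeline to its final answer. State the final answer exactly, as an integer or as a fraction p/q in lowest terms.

-684

Step 1: 18512 = 2^4 * 13 * 89; sigma = (1 + 2 + 4 + 8 + 16) * (1 + 13) * (1 + 89) = 31 * 14 * 90 = 39060; answer 39060
Step 2: U1 = 39060; r = -10; remainder = value at the root: -5*(-10)^3 + 8*(-10)^2 - 3*(-10)^1 + 3 = (5000) + (800) + (30) + (3) = 5833; answer 5833
Step 3: U2 = 5833; w = -7; T(2) = -1*(22) - 2*(-7) = -8; iterating: T(2)=-8, T(3)=-36, T(4)=52, T(5)=20, T(6)=-124, T(7)=84, T(8)=164, T(9)=-332, T(10)=4, T(11)=660, T(12)=-668, T(13)=-652, T(14)=1988, T(15)=-684; answer -684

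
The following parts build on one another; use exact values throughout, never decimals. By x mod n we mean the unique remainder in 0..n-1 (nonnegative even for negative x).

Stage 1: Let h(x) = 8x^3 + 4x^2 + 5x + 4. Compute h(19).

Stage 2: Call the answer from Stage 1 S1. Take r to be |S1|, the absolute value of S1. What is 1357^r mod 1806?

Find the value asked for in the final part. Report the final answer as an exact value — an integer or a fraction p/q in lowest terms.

1693

Stage 1: 8*(19)^3 + 4*(19)^2 + 5*(19)^1 + 4 = (54872) + (1444) + (95) + (4) = 56415; answer 56415
Stage 2: S1 = 56415; r = 56415; squarings mod 1806: 1357^1=1357, 1357^2=1135, 1357^4=547, 1357^8=1219, 1357^16=1429, 1357^32=1261, 1357^64=841, 1357^128=1135, 1357^256=547, 1357^512=1219, 1357^1024=1429, 1357^2048=1261, 1357^4096=841, 1357^8192=1135, 1357^16384=547, 1357^32768=1219; 1357^56415 = 1357^1 * 1357^2 * 1357^4 * 1357^8 * 1357^16 * 1357^64 * 1357^1024 * 1357^2048 * 1357^4096 * 1357^16384 * 1357^32768 = 1693 (mod 1806); answer 1693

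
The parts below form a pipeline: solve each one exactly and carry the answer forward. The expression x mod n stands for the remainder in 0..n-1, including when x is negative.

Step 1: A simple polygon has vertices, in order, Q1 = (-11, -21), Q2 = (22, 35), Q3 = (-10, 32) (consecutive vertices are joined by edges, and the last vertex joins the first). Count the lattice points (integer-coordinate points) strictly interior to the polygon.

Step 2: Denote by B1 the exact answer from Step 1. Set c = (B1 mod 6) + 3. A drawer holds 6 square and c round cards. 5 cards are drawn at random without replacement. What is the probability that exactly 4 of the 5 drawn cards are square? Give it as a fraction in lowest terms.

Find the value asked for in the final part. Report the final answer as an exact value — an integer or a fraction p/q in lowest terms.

Step 1: cross terms: (-11*35 - 22*-21)=77, (22*32 - -10*35)=1054, (-10*-21 - -11*32)=562; twice the area = |1693| = 1693; area = 1693/2; boundary points = 1 + 1 + 1 = 3; strictly interior points = area - boundary/2 + 1 = 846; answer 846
Step 2: B1 = 846; c = 3; total draws C(9,5) = 126; favorable C(6,4)*C(3,1) = 45; P = 5/14; answer 5/14

5/14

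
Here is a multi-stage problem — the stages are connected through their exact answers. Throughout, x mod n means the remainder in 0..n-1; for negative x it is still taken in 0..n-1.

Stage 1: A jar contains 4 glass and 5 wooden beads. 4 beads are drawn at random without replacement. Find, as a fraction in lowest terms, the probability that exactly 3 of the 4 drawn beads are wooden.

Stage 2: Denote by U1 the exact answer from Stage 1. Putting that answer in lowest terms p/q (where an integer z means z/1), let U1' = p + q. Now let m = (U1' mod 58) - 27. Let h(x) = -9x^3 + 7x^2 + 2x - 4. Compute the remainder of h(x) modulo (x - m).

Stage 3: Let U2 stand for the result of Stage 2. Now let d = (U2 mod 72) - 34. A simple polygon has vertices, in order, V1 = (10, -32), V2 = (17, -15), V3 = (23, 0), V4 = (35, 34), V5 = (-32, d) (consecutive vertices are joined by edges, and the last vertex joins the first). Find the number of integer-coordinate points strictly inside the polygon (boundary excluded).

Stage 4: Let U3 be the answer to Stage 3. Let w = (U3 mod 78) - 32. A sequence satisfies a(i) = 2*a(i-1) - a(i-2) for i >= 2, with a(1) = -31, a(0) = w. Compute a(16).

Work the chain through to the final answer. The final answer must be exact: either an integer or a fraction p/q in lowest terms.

Stage 1: total draws C(9,4) = 126; favorable C(5,3)*C(4,1) = 40; P = 20/63; answer 20/63
Stage 2: U1 = 20/63; threaded value p + q = 83; m = -2; remainder = value at the root: -9*(-2)^3 + 7*(-2)^2 + 2*(-2)^1 - 4 = (72) + (28) + (-4) + (-4) = 92; answer 92
Stage 3: U2 = 92; d = -14; cross terms: (10*-15 - 17*-32)=394, (17*0 - 23*-15)=345, (23*34 - 35*0)=782, (35*-14 - -32*34)=598, (-32*-32 - 10*-14)=1164; twice the area = |3283| = 3283; area = 3283/2; boundary points = 1 + 3 + 2 + 1 + 6 = 13; strictly interior points = area - boundary/2 + 1 = 1636; answer 1636
Stage 4: U3 = 1636; w = 44; a(2) = 2*(-31) - 1*(44) = -106; iterating: a(2)=-106, a(3)=-181, a(4)=-256, a(5)=-331, a(6)=-406, a(7)=-481, a(8)=-556, a(9)=-631, a(10)=-706, a(11)=-781, a(12)=-856, a(13)=-931, a(14)=-1006, a(15)=-1081, a(16)=-1156; answer -1156

-1156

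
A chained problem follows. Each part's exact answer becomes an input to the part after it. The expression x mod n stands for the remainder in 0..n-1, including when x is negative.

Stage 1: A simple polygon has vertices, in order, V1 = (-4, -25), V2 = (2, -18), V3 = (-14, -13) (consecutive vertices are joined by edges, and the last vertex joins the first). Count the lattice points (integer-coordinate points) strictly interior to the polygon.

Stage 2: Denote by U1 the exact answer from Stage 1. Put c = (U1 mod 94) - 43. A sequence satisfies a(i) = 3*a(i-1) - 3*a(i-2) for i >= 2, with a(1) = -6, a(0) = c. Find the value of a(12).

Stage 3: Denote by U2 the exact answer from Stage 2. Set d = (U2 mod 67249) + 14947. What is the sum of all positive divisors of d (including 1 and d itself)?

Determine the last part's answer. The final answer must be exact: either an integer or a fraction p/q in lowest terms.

62352

Stage 1: cross terms: (-4*-18 - 2*-25)=122, (2*-13 - -14*-18)=-278, (-14*-25 - -4*-13)=298; twice the area = |142| = 142; area = 71; boundary points = 1 + 1 + 2 = 4; strictly interior points = area - boundary/2 + 1 = 70; answer 70
Stage 2: U1 = 70; c = 27; a(2) = 3*(-6) - 3*(27) = -99; iterating: a(2)=-99, a(3)=-279, a(4)=-540, a(5)=-783, a(6)=-729, a(7)=162, a(8)=2673, a(9)=7533, a(10)=14580, a(11)=21141, a(12)=19683; answer 19683
Stage 3: U2 = 19683; d = 34630; 34630 = 2 * 5 * 3463; sigma = (1 + 2) * (1 + 5) * (1 + 3463) = 3 * 6 * 3464 = 62352; answer 62352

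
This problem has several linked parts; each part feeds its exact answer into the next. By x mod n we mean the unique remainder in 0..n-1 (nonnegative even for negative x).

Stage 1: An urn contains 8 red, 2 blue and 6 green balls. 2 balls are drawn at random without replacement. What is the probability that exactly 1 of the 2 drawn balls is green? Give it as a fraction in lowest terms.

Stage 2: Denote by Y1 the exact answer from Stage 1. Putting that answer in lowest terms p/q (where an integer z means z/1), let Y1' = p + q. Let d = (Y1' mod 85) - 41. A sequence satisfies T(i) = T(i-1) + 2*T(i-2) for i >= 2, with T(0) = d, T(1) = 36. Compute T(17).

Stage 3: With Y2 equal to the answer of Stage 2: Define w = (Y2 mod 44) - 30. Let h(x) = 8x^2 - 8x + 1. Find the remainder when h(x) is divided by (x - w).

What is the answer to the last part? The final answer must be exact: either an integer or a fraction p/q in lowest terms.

Stage 1: total draws C(16,2) = 120; favorable C(6,1)*C(10,1) = 60; P = 1/2; answer 1/2
Stage 2: Y1 = 1/2; threaded value p + q = 3; d = -38; T(2) = 1*(36) + 2*(-38) = -40; iterating: T(2)=-40, T(3)=32, T(4)=-48, T(5)=16, T(6)=-80, T(7)=-48, T(8)=-208, T(9)=-304, T(10)=-720, T(11)=-1328, T(12)=-2768, T(13)=-5424, T(14)=-10960, T(15)=-21808, T(16)=-43728, T(17)=-87344; answer -87344
Stage 3: Y2 = -87344; w = 10; remainder = value at the root: 8*(10)^2 - 8*(10)^1 + 1 = (800) + (-80) + (1) = 721; answer 721

721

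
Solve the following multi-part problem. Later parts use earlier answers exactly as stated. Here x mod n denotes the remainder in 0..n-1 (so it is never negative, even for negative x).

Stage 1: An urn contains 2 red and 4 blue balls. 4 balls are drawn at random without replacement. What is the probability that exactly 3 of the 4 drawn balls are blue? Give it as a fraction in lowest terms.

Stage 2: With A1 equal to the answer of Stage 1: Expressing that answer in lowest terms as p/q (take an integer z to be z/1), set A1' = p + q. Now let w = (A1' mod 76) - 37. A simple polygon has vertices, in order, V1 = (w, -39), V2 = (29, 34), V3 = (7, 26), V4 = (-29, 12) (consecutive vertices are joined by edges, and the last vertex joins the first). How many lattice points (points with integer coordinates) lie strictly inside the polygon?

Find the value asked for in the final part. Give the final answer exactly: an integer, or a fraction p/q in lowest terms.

1651

Stage 1: total draws C(6,4) = 15; favorable C(4,3)*C(2,1) = 8; P = 8/15; answer 8/15
Stage 2: A1 = 8/15; threaded value p + q = 23; w = -14; cross terms: (-14*34 - 29*-39)=655, (29*26 - 7*34)=516, (7*12 - -29*26)=838, (-29*-39 - -14*12)=1299; twice the area = |3308| = 3308; area = 1654; boundary points = 1 + 2 + 2 + 3 = 8; strictly interior points = area - boundary/2 + 1 = 1651; answer 1651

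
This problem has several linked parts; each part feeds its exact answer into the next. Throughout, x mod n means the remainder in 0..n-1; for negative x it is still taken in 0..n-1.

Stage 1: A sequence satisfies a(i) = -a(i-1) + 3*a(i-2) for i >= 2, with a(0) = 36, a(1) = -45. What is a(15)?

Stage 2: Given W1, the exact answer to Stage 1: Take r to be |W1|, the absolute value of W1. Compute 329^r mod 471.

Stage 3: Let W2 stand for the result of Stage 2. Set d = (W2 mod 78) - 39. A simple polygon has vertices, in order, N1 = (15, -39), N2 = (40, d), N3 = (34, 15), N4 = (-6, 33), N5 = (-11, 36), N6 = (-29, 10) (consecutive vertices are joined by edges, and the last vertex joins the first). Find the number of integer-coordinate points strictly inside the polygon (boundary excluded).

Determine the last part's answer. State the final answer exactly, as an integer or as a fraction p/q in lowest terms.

Stage 1: a(2) = -1*(-45) + 3*(36) = 153; iterating: a(2)=153, a(3)=-288, a(4)=747, a(5)=-1611, a(6)=3852, a(7)=-8685, a(8)=20241, a(9)=-46296, a(10)=107019, a(11)=-245907, a(12)=566964, a(13)=-1304685, a(14)=3005577, a(15)=-6919632; answer -6919632
Stage 2: W1 = -6919632; r = 6919632; squarings mod 471: 329^1=329, 329^2=382, 329^4=385, 329^8=331, 329^16=289, 329^32=154, 329^64=166, 329^128=238, 329^256=124, 329^512=304, 329^1024=100, 329^2048=109, 329^4096=106, 329^8192=403, 329^16384=385, 329^32768=331, 329^65536=289, 329^131072=154, 329^262144=166, 329^524288=238, 329^1048576=124, 329^2097152=304, 329^4194304=100; 329^6919632 = 329^16 * 329^64 * 329^128 * 329^256 * 329^1024 * 329^4096 * 329^32768 * 329^65536 * 329^524288 * 329^2097152 * 329^4194304 = 130 (mod 471); answer 130
Stage 3: W2 = 130; d = 13; cross terms: (15*13 - 40*-39)=1755, (40*15 - 34*13)=158, (34*33 - -6*15)=1212, (-6*36 - -11*33)=147, (-11*10 - -29*36)=934, (-29*-39 - 15*10)=981; twice the area = |5187| = 5187; area = 5187/2; boundary points = 1 + 2 + 2 + 1 + 2 + 1 = 9; strictly interior points = area - boundary/2 + 1 = 2590; answer 2590

2590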